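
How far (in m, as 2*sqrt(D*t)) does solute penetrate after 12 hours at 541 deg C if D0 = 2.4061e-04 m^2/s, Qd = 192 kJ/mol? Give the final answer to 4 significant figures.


Step 1: D = D0 * exp(-Qd/(R*T))
T = 814.15 K
D = 2.4061e-04 * exp(-192e3 / (8.314 * 814.15)) = 1.15462e-16 m^2/s
Step 2: L = 2*sqrt(D*t)
t = 12 h = 43200 s
L = 2*sqrt(1.15462e-16 * 43200) = 4.467e-06 m


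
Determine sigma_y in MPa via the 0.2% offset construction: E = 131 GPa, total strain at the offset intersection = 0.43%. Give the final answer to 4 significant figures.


Offset strain = 0.002
Elastic strain at yield = total_strain - offset = 4.3e-03 - 0.002 = 2.3e-03
sigma_y = E * elastic_strain = 131000 * 2.3e-03
sigma_y = 301.3 MPa


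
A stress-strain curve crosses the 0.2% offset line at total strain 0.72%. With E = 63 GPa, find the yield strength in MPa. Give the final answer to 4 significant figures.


Offset strain = 0.002
Elastic strain at yield = total_strain - offset = 7.2e-03 - 0.002 = 5.2e-03
sigma_y = E * elastic_strain = 63000 * 5.2e-03
sigma_y = 327.6 MPa


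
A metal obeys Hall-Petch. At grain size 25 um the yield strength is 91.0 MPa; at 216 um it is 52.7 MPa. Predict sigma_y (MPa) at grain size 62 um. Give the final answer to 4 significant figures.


sigma_y = sigma0 + k / sqrt(d)
1/sqrt(d1) = 1/sqrt(2.5e-05) = 200;  1/sqrt(d2) = 68.0414
k = (sigma1 - sigma2) / (1/sqrt(d1) - 1/sqrt(d2)) = (91.0 - 52.7) / (200 - 68.0414) = 0.290243 MPa*m^0.5
sigma0 = sigma1 - k/sqrt(d1) = 91.0 - 0.290243*200 = 32.9515 MPa
sigma_y(d3) = 32.9515 + 0.290243 / sqrt(6.2e-05) = 69.81 MPa


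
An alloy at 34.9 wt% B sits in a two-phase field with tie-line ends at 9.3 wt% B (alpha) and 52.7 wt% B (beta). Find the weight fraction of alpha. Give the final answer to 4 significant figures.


f_alpha = (C_beta - C0) / (C_beta - C_alpha)
f_alpha = (52.7 - 34.9) / (52.7 - 9.3)
f_alpha = 0.4101


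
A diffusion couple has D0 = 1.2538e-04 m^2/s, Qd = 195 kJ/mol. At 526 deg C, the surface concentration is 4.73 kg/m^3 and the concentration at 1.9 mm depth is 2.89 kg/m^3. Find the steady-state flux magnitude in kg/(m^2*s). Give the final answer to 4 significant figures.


Step 1: D = D0 * exp(-Qd/(R*T))
T = 526 + 273.15 = 799.15 K
D = 1.2538e-04 * exp(-195e3 / (8.314 * 799.15)) = 2.24922e-17 m^2/s
Step 2: J = D * (C1 - C2) / dx
J = 2.24922e-17 * (4.73 - 2.89) / 1.9e-03
J = 2.178e-14 kg/(m^2*s)


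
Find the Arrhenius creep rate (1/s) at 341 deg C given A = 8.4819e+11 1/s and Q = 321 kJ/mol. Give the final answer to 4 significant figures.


rate = A * exp(-Q / (R*T))
T = 341 + 273.15 = 614.15 K
rate = 8.4819e+11 * exp(-321e3 / (8.314 * 614.15))
rate = 4.225e-16 1/s


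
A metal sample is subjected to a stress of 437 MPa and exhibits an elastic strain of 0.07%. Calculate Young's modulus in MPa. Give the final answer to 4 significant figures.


E = sigma / epsilon
epsilon = 0.07% = 7e-04
E = 437 / 7e-04
E = 624300 MPa


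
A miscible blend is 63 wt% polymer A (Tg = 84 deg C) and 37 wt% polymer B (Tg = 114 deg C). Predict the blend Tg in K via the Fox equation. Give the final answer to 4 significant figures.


1/Tg = w1/Tg1 + w2/Tg2 (in Kelvin)
Tg1 = 357.15 K, Tg2 = 387.15 K
1/Tg = 0.63/357.15 + 0.37/387.15
Tg = 367.7 K


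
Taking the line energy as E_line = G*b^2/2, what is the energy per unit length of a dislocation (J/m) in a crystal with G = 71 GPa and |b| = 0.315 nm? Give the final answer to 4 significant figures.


E = G*b^2/2
b = 0.315 nm = 3.15e-10 m
G = 71 GPa = 7.1e+10 Pa
E = 0.5 * 7.1e+10 * (3.15e-10)^2
E = 3.522e-09 J/m


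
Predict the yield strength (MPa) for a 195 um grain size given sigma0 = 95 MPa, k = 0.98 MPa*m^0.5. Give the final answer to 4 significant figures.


sigma_y = sigma0 + k / sqrt(d)
d = 195 um = 1.95e-04 m
sigma_y = 95 + 0.98 / sqrt(1.95e-04)
sigma_y = 165.2 MPa


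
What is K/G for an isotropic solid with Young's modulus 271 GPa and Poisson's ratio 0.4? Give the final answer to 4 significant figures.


G = E / (2*(1+nu))
G = 271 / (2*(1+0.4)) = 96.7857 GPa
K = E / (3*(1-2*nu))
K = 271 / (3*(1-2*0.4)) = 451.667 GPa
K/G = 451.667 / 96.7857 = 4.667


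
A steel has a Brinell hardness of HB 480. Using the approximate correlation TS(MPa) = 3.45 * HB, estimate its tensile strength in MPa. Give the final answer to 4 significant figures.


TS (MPa) = 3.45 * HB
TS = 3.45 * 480
TS = 1656 MPa


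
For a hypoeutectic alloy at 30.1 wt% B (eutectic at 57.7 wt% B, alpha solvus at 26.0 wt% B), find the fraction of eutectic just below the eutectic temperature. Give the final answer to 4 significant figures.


f_primary = (C_e - C0) / (C_e - C_alpha_max)
f_primary = (57.7 - 30.1) / (57.7 - 26.0)
f_primary = 0.870662
f_eutectic = 1 - 0.870662 = 0.1293


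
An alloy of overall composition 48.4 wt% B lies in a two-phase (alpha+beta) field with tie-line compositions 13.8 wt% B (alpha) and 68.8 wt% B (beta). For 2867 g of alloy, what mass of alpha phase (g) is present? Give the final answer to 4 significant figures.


f_alpha = (C_beta - C0) / (C_beta - C_alpha)
f_alpha = (68.8 - 48.4) / (68.8 - 13.8) = 0.370909
m_alpha = f_alpha * m_total = 0.370909 * 2867 = 1063 g


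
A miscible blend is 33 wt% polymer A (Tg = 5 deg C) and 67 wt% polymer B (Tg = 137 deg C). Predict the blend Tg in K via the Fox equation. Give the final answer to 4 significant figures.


1/Tg = w1/Tg1 + w2/Tg2 (in Kelvin)
Tg1 = 278.15 K, Tg2 = 410.15 K
1/Tg = 0.33/278.15 + 0.67/410.15
Tg = 354.6 K


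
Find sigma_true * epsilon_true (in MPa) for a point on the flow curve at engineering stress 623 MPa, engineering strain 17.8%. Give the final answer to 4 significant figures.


sigma_true = sigma_eng * (1 + epsilon_eng)
sigma_true = 623 * (1 + 0.178) = 733.894 MPa
epsilon_true = ln(1 + epsilon_eng)
epsilon_true = ln(1 + 0.178) = 0.163818
sigma_true * epsilon_true = 733.894 * 0.163818 = 120.2 MPa


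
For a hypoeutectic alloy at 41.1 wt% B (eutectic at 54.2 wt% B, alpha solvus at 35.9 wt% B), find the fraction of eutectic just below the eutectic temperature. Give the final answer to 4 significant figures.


f_primary = (C_e - C0) / (C_e - C_alpha_max)
f_primary = (54.2 - 41.1) / (54.2 - 35.9)
f_primary = 0.715847
f_eutectic = 1 - 0.715847 = 0.2842


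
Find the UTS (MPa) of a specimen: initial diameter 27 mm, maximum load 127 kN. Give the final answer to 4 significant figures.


A0 = pi*(d/2)^2 = pi*(27/2)^2 = 572.555 mm^2
UTS = F_max / A0 = 127*1000 / 572.555
UTS = 221.8 MPa


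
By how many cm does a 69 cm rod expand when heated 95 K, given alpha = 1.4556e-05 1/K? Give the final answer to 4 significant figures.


dL = L0 * alpha * dT
dL = 69 * 1.4556e-05 * 95
dL = 0.09541 cm


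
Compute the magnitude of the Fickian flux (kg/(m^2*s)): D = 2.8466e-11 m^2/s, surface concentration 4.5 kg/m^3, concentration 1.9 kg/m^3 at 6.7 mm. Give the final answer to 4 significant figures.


J = -D * (dC/dx) = D * (C1 - C2) / dx
J = 2.8466e-11 * (4.5 - 1.9) / 6.7e-03
J = 1.105e-08 kg/(m^2*s)


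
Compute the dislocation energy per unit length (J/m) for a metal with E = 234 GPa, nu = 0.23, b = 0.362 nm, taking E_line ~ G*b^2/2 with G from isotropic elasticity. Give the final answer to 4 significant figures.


Step 1: G = E / (2*(1+nu))
G = 234 / (2*(1+0.23)) = 95.122 GPa = 9.5122e+10 Pa
Step 2: E_line = G*b^2/2
b = 0.362 nm = 3.62e-10 m
E_line = 0.5 * 9.5122e+10 * (3.62e-10)^2 = 6.233e-09 J/m


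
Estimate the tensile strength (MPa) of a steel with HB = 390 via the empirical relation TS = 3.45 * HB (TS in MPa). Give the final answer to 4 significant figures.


TS (MPa) = 3.45 * HB
TS = 3.45 * 390
TS = 1346 MPa


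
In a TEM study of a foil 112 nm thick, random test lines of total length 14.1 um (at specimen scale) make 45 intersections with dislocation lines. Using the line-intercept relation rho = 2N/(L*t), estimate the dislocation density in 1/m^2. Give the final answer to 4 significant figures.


rho = 2N / (L * t)
L = 14.1 um = 1.41e-05 m, t = 112 nm = 1.12e-07 m
rho = 2 * 45 / (1.41e-05 * 1.12e-07)
rho = 5.699e+13 1/m^2


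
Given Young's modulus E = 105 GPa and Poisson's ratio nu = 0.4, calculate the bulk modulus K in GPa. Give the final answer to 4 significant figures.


K = E / (3*(1-2*nu))
K = 105 / (3*(1-2*0.4))
K = 175 GPa


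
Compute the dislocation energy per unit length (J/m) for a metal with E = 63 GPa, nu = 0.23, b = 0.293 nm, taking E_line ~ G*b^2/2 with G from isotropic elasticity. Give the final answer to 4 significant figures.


Step 1: G = E / (2*(1+nu))
G = 63 / (2*(1+0.23)) = 25.6098 GPa = 2.56098e+10 Pa
Step 2: E_line = G*b^2/2
b = 0.293 nm = 2.93e-10 m
E_line = 0.5 * 2.56098e+10 * (2.93e-10)^2 = 1.099e-09 J/m


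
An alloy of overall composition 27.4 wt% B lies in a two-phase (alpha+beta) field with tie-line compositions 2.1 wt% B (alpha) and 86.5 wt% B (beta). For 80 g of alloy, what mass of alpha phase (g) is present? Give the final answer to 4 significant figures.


f_alpha = (C_beta - C0) / (C_beta - C_alpha)
f_alpha = (86.5 - 27.4) / (86.5 - 2.1) = 0.700237
m_alpha = f_alpha * m_total = 0.700237 * 80 = 56.02 g


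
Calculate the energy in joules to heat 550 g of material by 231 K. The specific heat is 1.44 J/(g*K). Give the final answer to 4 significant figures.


Q = m * cp * dT
Q = 550 * 1.44 * 231
Q = 183000 J


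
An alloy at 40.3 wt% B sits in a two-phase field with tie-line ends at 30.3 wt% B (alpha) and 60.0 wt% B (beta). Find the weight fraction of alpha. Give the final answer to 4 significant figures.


f_alpha = (C_beta - C0) / (C_beta - C_alpha)
f_alpha = (60.0 - 40.3) / (60.0 - 30.3)
f_alpha = 0.6633


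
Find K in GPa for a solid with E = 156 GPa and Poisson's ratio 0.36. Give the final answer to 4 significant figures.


K = E / (3*(1-2*nu))
K = 156 / (3*(1-2*0.36))
K = 185.7 GPa


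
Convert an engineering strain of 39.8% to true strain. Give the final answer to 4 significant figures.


epsilon_true = ln(1 + epsilon_eng)
epsilon_true = ln(1 + 0.398)
epsilon_true = 0.335


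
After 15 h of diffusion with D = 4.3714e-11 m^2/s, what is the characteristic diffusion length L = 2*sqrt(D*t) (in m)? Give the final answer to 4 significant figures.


t = 15 hr = 54000 s
Diffusion length = 2*sqrt(D*t)
= 2*sqrt(4.3714e-11 * 54000)
= 3.073e-03 m


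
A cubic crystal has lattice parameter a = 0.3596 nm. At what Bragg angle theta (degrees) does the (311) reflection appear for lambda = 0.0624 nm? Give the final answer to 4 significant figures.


d = a / sqrt(h^2+k^2+l^2)
d = 0.3596 / sqrt(11) = 0.108423 nm
lambda = 2*d*sin(theta)  =>  sin(theta) = lambda / (2*d)
sin(theta) = 0.0624 / (2 * 0.108423) = 0.287761
theta = 16.72 deg


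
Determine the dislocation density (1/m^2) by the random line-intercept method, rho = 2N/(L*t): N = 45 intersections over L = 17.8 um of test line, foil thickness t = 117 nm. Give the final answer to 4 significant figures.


rho = 2N / (L * t)
L = 17.8 um = 1.78e-05 m, t = 117 nm = 1.17e-07 m
rho = 2 * 45 / (1.78e-05 * 1.17e-07)
rho = 4.322e+13 1/m^2


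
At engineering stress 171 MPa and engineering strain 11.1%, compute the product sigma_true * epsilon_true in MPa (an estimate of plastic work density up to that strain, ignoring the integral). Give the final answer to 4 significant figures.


sigma_true = sigma_eng * (1 + epsilon_eng)
sigma_true = 171 * (1 + 0.111) = 189.981 MPa
epsilon_true = ln(1 + epsilon_eng)
epsilon_true = ln(1 + 0.111) = 0.105261
sigma_true * epsilon_true = 189.981 * 0.105261 = 20 MPa


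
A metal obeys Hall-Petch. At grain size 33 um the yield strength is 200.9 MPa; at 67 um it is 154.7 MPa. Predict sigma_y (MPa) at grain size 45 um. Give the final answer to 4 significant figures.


sigma_y = sigma0 + k / sqrt(d)
1/sqrt(d1) = 1/sqrt(3.3e-05) = 174.078;  1/sqrt(d2) = 122.169
k = (sigma1 - sigma2) / (1/sqrt(d1) - 1/sqrt(d2)) = (200.9 - 154.7) / (174.078 - 122.169) = 0.890033 MPa*m^0.5
sigma0 = sigma1 - k/sqrt(d1) = 200.9 - 0.890033*174.078 = 45.9652 MPa
sigma_y(d3) = 45.9652 + 0.890033 / sqrt(4.5e-05) = 178.6 MPa


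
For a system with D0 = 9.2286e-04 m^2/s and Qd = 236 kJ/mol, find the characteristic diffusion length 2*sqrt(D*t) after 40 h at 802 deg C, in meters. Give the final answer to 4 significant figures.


Step 1: D = D0 * exp(-Qd/(R*T))
T = 1075.15 K
D = 9.2286e-04 * exp(-236e3 / (8.314 * 1075.15)) = 3.15498e-15 m^2/s
Step 2: L = 2*sqrt(D*t)
t = 40 h = 144000 s
L = 2*sqrt(3.15498e-15 * 144000) = 4.263e-05 m


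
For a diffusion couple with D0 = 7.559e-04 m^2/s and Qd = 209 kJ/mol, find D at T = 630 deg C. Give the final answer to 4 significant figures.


D = D0 * exp(-Qd / (R*T))
T = 903.15 K
D = 7.559e-04 * exp(-209e3 / (8.314 * 903.15))
D = 6.17e-16 m^2/s


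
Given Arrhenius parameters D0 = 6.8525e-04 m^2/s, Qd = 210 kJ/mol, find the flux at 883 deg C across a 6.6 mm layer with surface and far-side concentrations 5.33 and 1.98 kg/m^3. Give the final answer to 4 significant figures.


Step 1: D = D0 * exp(-Qd/(R*T))
T = 883 + 273.15 = 1156.15 K
D = 6.8525e-04 * exp(-210e3 / (8.314 * 1156.15)) = 2.22713e-13 m^2/s
Step 2: J = D * (C1 - C2) / dx
J = 2.22713e-13 * (5.33 - 1.98) / 6.6e-03
J = 1.13e-10 kg/(m^2*s)


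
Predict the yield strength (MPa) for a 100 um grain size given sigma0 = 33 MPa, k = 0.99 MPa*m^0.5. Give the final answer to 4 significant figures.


sigma_y = sigma0 + k / sqrt(d)
d = 100 um = 1e-04 m
sigma_y = 33 + 0.99 / sqrt(1e-04)
sigma_y = 132 MPa


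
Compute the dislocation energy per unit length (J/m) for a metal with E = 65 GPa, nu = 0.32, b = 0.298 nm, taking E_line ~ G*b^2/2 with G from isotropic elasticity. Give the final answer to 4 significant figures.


Step 1: G = E / (2*(1+nu))
G = 65 / (2*(1+0.32)) = 24.6212 GPa = 2.46212e+10 Pa
Step 2: E_line = G*b^2/2
b = 0.298 nm = 2.98e-10 m
E_line = 0.5 * 2.46212e+10 * (2.98e-10)^2 = 1.093e-09 J/m


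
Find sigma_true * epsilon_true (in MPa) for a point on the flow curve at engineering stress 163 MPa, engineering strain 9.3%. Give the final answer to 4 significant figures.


sigma_true = sigma_eng * (1 + epsilon_eng)
sigma_true = 163 * (1 + 0.093) = 178.159 MPa
epsilon_true = ln(1 + epsilon_eng)
epsilon_true = ln(1 + 0.093) = 0.0889262
sigma_true * epsilon_true = 178.159 * 0.0889262 = 15.84 MPa


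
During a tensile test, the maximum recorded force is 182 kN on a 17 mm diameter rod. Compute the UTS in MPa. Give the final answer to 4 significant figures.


A0 = pi*(d/2)^2 = pi*(17/2)^2 = 226.98 mm^2
UTS = F_max / A0 = 182*1000 / 226.98
UTS = 801.8 MPa


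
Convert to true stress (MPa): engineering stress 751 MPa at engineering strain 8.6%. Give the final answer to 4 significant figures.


sigma_true = sigma_eng * (1 + epsilon_eng)
sigma_true = 751 * (1 + 0.086)
sigma_true = 815.6 MPa


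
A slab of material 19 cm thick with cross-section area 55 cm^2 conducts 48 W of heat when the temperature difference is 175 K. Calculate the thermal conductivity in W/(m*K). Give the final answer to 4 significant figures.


k = Q*L / (A*dT)
L = 0.19 m, A = 5.5e-03 m^2
k = 48 * 0.19 / (5.5e-03 * 175)
k = 9.475 W/(m*K)


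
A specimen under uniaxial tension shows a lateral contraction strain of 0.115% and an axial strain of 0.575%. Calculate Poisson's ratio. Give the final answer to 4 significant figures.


nu = -epsilon_lat / epsilon_axial
Lateral strain is contraction (negative), so using magnitudes:
nu = 0.115 / 0.575
nu = 0.2


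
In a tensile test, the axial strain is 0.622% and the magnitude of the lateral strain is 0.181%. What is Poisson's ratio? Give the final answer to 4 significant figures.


nu = -epsilon_lat / epsilon_axial
Lateral strain is contraction (negative), so using magnitudes:
nu = 0.181 / 0.622
nu = 0.291


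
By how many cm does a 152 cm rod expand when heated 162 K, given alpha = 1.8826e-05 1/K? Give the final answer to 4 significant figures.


dL = L0 * alpha * dT
dL = 152 * 1.8826e-05 * 162
dL = 0.4636 cm


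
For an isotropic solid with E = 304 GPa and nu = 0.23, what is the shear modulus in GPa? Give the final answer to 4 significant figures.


G = E / (2*(1+nu))
G = 304 / (2*(1+0.23))
G = 123.6 GPa


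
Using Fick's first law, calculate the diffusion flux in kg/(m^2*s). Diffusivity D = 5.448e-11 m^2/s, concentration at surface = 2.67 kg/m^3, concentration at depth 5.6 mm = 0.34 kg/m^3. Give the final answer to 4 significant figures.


J = -D * (dC/dx) = D * (C1 - C2) / dx
J = 5.448e-11 * (2.67 - 0.34) / 5.6e-03
J = 2.267e-08 kg/(m^2*s)


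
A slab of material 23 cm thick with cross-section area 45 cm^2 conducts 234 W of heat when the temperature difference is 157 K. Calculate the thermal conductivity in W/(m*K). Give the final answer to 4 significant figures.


k = Q*L / (A*dT)
L = 0.23 m, A = 4.5e-03 m^2
k = 234 * 0.23 / (4.5e-03 * 157)
k = 76.18 W/(m*K)


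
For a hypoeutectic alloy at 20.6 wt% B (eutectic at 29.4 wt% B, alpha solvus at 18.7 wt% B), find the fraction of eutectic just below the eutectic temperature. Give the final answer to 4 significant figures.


f_primary = (C_e - C0) / (C_e - C_alpha_max)
f_primary = (29.4 - 20.6) / (29.4 - 18.7)
f_primary = 0.82243
f_eutectic = 1 - 0.82243 = 0.1776


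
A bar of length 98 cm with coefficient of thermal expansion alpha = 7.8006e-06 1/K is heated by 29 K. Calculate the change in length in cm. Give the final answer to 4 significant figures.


dL = L0 * alpha * dT
dL = 98 * 7.8006e-06 * 29
dL = 0.02217 cm


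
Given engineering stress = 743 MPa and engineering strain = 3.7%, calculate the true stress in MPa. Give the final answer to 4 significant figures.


sigma_true = sigma_eng * (1 + epsilon_eng)
sigma_true = 743 * (1 + 0.037)
sigma_true = 770.5 MPa


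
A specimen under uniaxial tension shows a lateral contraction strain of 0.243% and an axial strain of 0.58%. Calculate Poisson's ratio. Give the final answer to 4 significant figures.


nu = -epsilon_lat / epsilon_axial
Lateral strain is contraction (negative), so using magnitudes:
nu = 0.243 / 0.58
nu = 0.419


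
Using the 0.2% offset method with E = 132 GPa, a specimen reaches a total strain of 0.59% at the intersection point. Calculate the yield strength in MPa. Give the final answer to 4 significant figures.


Offset strain = 0.002
Elastic strain at yield = total_strain - offset = 5.9e-03 - 0.002 = 3.9e-03
sigma_y = E * elastic_strain = 132000 * 3.9e-03
sigma_y = 514.8 MPa


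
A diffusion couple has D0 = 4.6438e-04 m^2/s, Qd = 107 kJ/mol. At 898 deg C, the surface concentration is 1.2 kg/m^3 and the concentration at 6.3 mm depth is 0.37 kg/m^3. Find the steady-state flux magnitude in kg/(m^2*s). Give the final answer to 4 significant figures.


Step 1: D = D0 * exp(-Qd/(R*T))
T = 898 + 273.15 = 1171.15 K
D = 4.6438e-04 * exp(-107e3 / (8.314 * 1171.15)) = 7.84111e-09 m^2/s
Step 2: J = D * (C1 - C2) / dx
J = 7.84111e-09 * (1.2 - 0.37) / 6.3e-03
J = 1.033e-06 kg/(m^2*s)


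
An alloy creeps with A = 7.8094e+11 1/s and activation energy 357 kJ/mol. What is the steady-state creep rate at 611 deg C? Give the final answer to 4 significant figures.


rate = A * exp(-Q / (R*T))
T = 611 + 273.15 = 884.15 K
rate = 7.8094e+11 * exp(-357e3 / (8.314 * 884.15))
rate = 6.319e-10 1/s


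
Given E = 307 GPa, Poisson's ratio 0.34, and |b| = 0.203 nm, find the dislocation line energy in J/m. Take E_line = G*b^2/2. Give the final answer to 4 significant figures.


Step 1: G = E / (2*(1+nu))
G = 307 / (2*(1+0.34)) = 114.552 GPa = 1.14552e+11 Pa
Step 2: E_line = G*b^2/2
b = 0.203 nm = 2.03e-10 m
E_line = 0.5 * 1.14552e+11 * (2.03e-10)^2 = 2.36e-09 J/m


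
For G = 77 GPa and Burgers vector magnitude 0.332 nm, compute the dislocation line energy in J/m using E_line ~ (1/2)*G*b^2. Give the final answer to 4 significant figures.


E = G*b^2/2
b = 0.332 nm = 3.32e-10 m
G = 77 GPa = 7.7e+10 Pa
E = 0.5 * 7.7e+10 * (3.32e-10)^2
E = 4.244e-09 J/m


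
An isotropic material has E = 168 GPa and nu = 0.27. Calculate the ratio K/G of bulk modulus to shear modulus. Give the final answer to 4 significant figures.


G = E / (2*(1+nu))
G = 168 / (2*(1+0.27)) = 66.1417 GPa
K = E / (3*(1-2*nu))
K = 168 / (3*(1-2*0.27)) = 121.739 GPa
K/G = 121.739 / 66.1417 = 1.841


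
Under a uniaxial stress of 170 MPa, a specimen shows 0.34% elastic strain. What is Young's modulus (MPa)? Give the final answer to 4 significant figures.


E = sigma / epsilon
epsilon = 0.34% = 3.4e-03
E = 170 / 3.4e-03
E = 50000 MPa


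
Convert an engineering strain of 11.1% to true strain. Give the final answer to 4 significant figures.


epsilon_true = ln(1 + epsilon_eng)
epsilon_true = ln(1 + 0.111)
epsilon_true = 0.1053


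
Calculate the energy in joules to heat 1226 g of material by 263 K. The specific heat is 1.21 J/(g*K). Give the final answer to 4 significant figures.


Q = m * cp * dT
Q = 1226 * 1.21 * 263
Q = 390100 J


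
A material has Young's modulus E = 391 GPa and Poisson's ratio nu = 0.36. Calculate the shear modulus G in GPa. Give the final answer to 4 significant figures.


G = E / (2*(1+nu))
G = 391 / (2*(1+0.36))
G = 143.8 GPa


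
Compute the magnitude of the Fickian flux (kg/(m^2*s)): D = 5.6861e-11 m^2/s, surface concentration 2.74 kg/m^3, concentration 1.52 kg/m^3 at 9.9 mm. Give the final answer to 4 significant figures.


J = -D * (dC/dx) = D * (C1 - C2) / dx
J = 5.6861e-11 * (2.74 - 1.52) / 9.9e-03
J = 7.007e-09 kg/(m^2*s)


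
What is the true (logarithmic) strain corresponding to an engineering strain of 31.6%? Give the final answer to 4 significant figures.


epsilon_true = ln(1 + epsilon_eng)
epsilon_true = ln(1 + 0.316)
epsilon_true = 0.2746


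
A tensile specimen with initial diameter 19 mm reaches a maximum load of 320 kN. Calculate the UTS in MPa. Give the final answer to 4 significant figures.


A0 = pi*(d/2)^2 = pi*(19/2)^2 = 283.529 mm^2
UTS = F_max / A0 = 320*1000 / 283.529
UTS = 1129 MPa


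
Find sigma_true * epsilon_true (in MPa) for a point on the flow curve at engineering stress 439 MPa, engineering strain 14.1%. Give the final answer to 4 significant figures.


sigma_true = sigma_eng * (1 + epsilon_eng)
sigma_true = 439 * (1 + 0.141) = 500.899 MPa
epsilon_true = ln(1 + epsilon_eng)
epsilon_true = ln(1 + 0.141) = 0.131905
sigma_true * epsilon_true = 500.899 * 0.131905 = 66.07 MPa


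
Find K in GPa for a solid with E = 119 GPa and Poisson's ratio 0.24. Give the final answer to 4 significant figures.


K = E / (3*(1-2*nu))
K = 119 / (3*(1-2*0.24))
K = 76.28 GPa


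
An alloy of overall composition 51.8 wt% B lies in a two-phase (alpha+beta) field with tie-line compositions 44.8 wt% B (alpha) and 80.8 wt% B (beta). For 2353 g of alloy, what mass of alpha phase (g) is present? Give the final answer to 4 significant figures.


f_alpha = (C_beta - C0) / (C_beta - C_alpha)
f_alpha = (80.8 - 51.8) / (80.8 - 44.8) = 0.805556
m_alpha = f_alpha * m_total = 0.805556 * 2353 = 1895 g


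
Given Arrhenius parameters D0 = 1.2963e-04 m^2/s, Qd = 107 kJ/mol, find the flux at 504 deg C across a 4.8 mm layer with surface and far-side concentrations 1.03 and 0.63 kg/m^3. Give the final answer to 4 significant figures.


Step 1: D = D0 * exp(-Qd/(R*T))
T = 504 + 273.15 = 777.15 K
D = 1.2963e-04 * exp(-107e3 / (8.314 * 777.15)) = 8.33004e-12 m^2/s
Step 2: J = D * (C1 - C2) / dx
J = 8.33004e-12 * (1.03 - 0.63) / 4.8e-03
J = 6.942e-10 kg/(m^2*s)


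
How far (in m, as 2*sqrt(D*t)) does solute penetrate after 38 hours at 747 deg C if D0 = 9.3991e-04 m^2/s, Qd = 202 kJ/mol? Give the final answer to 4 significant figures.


Step 1: D = D0 * exp(-Qd/(R*T))
T = 1020.15 K
D = 9.3991e-04 * exp(-202e3 / (8.314 * 1020.15)) = 4.26311e-14 m^2/s
Step 2: L = 2*sqrt(D*t)
t = 38 h = 136800 s
L = 2*sqrt(4.26311e-14 * 136800) = 1.527e-04 m


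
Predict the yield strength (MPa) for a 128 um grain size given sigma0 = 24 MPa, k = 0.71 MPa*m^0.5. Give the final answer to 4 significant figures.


sigma_y = sigma0 + k / sqrt(d)
d = 128 um = 1.28e-04 m
sigma_y = 24 + 0.71 / sqrt(1.28e-04)
sigma_y = 86.76 MPa


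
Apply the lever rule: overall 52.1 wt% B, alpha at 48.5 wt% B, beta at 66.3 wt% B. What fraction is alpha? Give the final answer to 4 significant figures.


f_alpha = (C_beta - C0) / (C_beta - C_alpha)
f_alpha = (66.3 - 52.1) / (66.3 - 48.5)
f_alpha = 0.7978


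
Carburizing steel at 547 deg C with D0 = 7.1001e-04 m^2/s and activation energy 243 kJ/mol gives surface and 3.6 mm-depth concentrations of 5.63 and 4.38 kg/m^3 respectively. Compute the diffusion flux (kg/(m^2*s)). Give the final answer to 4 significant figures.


Step 1: D = D0 * exp(-Qd/(R*T))
T = 547 + 273.15 = 820.15 K
D = 7.1001e-04 * exp(-243e3 / (8.314 * 820.15)) = 2.36727e-19 m^2/s
Step 2: J = D * (C1 - C2) / dx
J = 2.36727e-19 * (5.63 - 4.38) / 3.6e-03
J = 8.22e-17 kg/(m^2*s)


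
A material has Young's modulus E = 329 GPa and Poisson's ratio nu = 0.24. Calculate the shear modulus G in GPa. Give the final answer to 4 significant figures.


G = E / (2*(1+nu))
G = 329 / (2*(1+0.24))
G = 132.7 GPa


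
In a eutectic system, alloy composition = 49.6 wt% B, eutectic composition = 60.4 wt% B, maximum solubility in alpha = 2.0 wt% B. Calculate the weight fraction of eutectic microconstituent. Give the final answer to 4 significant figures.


f_primary = (C_e - C0) / (C_e - C_alpha_max)
f_primary = (60.4 - 49.6) / (60.4 - 2.0)
f_primary = 0.184932
f_eutectic = 1 - 0.184932 = 0.8151


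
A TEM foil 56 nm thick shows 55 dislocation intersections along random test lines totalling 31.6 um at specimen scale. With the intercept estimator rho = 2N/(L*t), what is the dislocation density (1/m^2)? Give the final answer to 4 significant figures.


rho = 2N / (L * t)
L = 31.6 um = 3.16e-05 m, t = 56 nm = 5.6e-08 m
rho = 2 * 55 / (3.16e-05 * 5.6e-08)
rho = 6.216e+13 1/m^2


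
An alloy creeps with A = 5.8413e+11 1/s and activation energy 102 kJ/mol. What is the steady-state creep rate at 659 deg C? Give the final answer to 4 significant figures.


rate = A * exp(-Q / (R*T))
T = 659 + 273.15 = 932.15 K
rate = 5.8413e+11 * exp(-102e3 / (8.314 * 932.15))
rate = 1.123e+06 1/s


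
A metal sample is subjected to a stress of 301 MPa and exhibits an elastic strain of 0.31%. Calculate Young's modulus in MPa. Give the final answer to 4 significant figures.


E = sigma / epsilon
epsilon = 0.31% = 3.1e-03
E = 301 / 3.1e-03
E = 97100 MPa


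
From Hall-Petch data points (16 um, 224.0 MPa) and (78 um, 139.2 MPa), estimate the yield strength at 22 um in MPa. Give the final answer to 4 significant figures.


sigma_y = sigma0 + k / sqrt(d)
1/sqrt(d1) = 1/sqrt(1.6e-05) = 250;  1/sqrt(d2) = 113.228
k = (sigma1 - sigma2) / (1/sqrt(d1) - 1/sqrt(d2)) = (224.0 - 139.2) / (250 - 113.228) = 0.620009 MPa*m^0.5
sigma0 = sigma1 - k/sqrt(d1) = 224.0 - 0.620009*250 = 68.9979 MPa
sigma_y(d3) = 68.9979 + 0.620009 / sqrt(2.2e-05) = 201.2 MPa


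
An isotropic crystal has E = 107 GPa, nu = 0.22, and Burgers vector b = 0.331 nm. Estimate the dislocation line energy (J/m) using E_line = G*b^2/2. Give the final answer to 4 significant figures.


Step 1: G = E / (2*(1+nu))
G = 107 / (2*(1+0.22)) = 43.8525 GPa = 4.38525e+10 Pa
Step 2: E_line = G*b^2/2
b = 0.331 nm = 3.31e-10 m
E_line = 0.5 * 4.38525e+10 * (3.31e-10)^2 = 2.402e-09 J/m


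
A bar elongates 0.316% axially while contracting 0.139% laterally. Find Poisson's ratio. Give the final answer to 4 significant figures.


nu = -epsilon_lat / epsilon_axial
Lateral strain is contraction (negative), so using magnitudes:
nu = 0.139 / 0.316
nu = 0.4399


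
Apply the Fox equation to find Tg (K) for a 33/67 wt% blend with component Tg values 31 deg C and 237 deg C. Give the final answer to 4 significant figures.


1/Tg = w1/Tg1 + w2/Tg2 (in Kelvin)
Tg1 = 304.15 K, Tg2 = 510.15 K
1/Tg = 0.33/304.15 + 0.67/510.15
Tg = 417 K


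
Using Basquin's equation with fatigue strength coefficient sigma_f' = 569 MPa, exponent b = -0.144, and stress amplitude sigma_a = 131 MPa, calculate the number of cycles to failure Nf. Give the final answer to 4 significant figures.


sigma_a = sigma_f' * (2*Nf)^b
2*Nf = (sigma_a / sigma_f')^(1/b)
2*Nf = (131 / 569)^(1/-0.144)
2*Nf = 26881.4
Nf = 13440 cycles


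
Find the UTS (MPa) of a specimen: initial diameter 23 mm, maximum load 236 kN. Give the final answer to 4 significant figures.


A0 = pi*(d/2)^2 = pi*(23/2)^2 = 415.476 mm^2
UTS = F_max / A0 = 236*1000 / 415.476
UTS = 568 MPa


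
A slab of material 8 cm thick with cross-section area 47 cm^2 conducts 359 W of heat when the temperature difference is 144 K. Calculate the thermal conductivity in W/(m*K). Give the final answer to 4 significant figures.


k = Q*L / (A*dT)
L = 0.08 m, A = 4.7e-03 m^2
k = 359 * 0.08 / (4.7e-03 * 144)
k = 42.43 W/(m*K)


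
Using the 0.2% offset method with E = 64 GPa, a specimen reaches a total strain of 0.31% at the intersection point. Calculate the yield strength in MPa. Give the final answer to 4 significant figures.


Offset strain = 0.002
Elastic strain at yield = total_strain - offset = 3.1e-03 - 0.002 = 1.1e-03
sigma_y = E * elastic_strain = 64000 * 1.1e-03
sigma_y = 70.4 MPa


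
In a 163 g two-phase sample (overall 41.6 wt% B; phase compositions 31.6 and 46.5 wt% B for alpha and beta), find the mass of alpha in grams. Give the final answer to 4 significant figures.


f_alpha = (C_beta - C0) / (C_beta - C_alpha)
f_alpha = (46.5 - 41.6) / (46.5 - 31.6) = 0.328859
m_alpha = f_alpha * m_total = 0.328859 * 163 = 53.6 g


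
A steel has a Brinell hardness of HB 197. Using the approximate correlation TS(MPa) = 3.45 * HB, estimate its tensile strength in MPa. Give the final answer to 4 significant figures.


TS (MPa) = 3.45 * HB
TS = 3.45 * 197
TS = 679.7 MPa


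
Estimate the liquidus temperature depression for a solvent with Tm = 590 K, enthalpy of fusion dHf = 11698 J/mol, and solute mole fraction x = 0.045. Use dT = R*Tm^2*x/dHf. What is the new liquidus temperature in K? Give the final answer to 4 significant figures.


dT = R*Tm^2*x / dHf
dT = 8.314 * 590^2 * 0.045 / 11698
dT = 11.1331 K
T_new = 590 - 11.1331 = 578.9 K


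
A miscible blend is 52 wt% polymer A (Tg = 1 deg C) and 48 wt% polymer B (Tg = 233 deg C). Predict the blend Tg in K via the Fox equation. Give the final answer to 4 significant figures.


1/Tg = w1/Tg1 + w2/Tg2 (in Kelvin)
Tg1 = 274.15 K, Tg2 = 506.15 K
1/Tg = 0.52/274.15 + 0.48/506.15
Tg = 351.5 K


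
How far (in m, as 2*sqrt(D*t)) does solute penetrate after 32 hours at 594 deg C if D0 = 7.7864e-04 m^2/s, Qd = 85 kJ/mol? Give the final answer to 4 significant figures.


Step 1: D = D0 * exp(-Qd/(R*T))
T = 867.15 K
D = 7.7864e-04 * exp(-85e3 / (8.314 * 867.15)) = 5.90194e-09 m^2/s
Step 2: L = 2*sqrt(D*t)
t = 32 h = 115200 s
L = 2*sqrt(5.90194e-09 * 115200) = 0.05215 m


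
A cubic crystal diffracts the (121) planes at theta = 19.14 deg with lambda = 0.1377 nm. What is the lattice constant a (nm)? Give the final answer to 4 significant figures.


d = lambda / (2*sin(theta))
d = 0.1377 / (2*sin(19.14 deg))
d = 0.209987 nm
a = d * sqrt(h^2+k^2+l^2) = 0.209987 * sqrt(6)
a = 0.5144 nm


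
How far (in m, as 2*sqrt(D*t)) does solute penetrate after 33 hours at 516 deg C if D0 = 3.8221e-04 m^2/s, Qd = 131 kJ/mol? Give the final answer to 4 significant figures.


Step 1: D = D0 * exp(-Qd/(R*T))
T = 789.15 K
D = 3.8221e-04 * exp(-131e3 / (8.314 * 789.15)) = 8.1464e-13 m^2/s
Step 2: L = 2*sqrt(D*t)
t = 33 h = 118800 s
L = 2*sqrt(8.1464e-13 * 118800) = 6.222e-04 m


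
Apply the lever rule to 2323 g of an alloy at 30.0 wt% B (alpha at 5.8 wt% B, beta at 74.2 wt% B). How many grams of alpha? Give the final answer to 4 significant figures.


f_alpha = (C_beta - C0) / (C_beta - C_alpha)
f_alpha = (74.2 - 30.0) / (74.2 - 5.8) = 0.646199
m_alpha = f_alpha * m_total = 0.646199 * 2323 = 1501 g


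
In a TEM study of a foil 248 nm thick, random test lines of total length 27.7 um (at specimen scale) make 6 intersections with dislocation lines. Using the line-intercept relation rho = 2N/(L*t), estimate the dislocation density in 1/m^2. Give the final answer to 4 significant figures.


rho = 2N / (L * t)
L = 27.7 um = 2.77e-05 m, t = 248 nm = 2.48e-07 m
rho = 2 * 6 / (2.77e-05 * 2.48e-07)
rho = 1.747e+12 1/m^2


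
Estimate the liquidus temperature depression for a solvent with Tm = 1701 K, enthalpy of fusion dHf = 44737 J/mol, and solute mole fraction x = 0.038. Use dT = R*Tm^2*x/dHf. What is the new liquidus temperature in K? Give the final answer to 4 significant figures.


dT = R*Tm^2*x / dHf
dT = 8.314 * 1701^2 * 0.038 / 44737
dT = 20.4332 K
T_new = 1701 - 20.4332 = 1681 K


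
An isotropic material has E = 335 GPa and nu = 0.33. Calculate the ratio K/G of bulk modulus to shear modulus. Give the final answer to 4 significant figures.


G = E / (2*(1+nu))
G = 335 / (2*(1+0.33)) = 125.94 GPa
K = E / (3*(1-2*nu))
K = 335 / (3*(1-2*0.33)) = 328.431 GPa
K/G = 328.431 / 125.94 = 2.608


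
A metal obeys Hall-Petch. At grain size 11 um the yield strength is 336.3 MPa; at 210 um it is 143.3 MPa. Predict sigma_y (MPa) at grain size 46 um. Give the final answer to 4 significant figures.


sigma_y = sigma0 + k / sqrt(d)
1/sqrt(d1) = 1/sqrt(1.1e-05) = 301.511;  1/sqrt(d2) = 69.0066
k = (sigma1 - sigma2) / (1/sqrt(d1) - 1/sqrt(d2)) = (336.3 - 143.3) / (301.511 - 69.0066) = 0.83009 MPa*m^0.5
sigma0 = sigma1 - k/sqrt(d1) = 336.3 - 0.83009*301.511 = 86.0183 MPa
sigma_y(d3) = 86.0183 + 0.83009 / sqrt(4.6e-05) = 208.4 MPa


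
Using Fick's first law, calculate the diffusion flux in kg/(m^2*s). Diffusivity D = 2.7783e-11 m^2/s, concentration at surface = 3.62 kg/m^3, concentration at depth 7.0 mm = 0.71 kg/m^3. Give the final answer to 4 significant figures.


J = -D * (dC/dx) = D * (C1 - C2) / dx
J = 2.7783e-11 * (3.62 - 0.71) / 7e-03
J = 1.155e-08 kg/(m^2*s)


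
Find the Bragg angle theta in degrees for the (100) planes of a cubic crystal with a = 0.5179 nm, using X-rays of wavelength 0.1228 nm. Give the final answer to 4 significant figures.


d = a / sqrt(h^2+k^2+l^2)
d = 0.5179 / sqrt(1) = 0.5179 nm
lambda = 2*d*sin(theta)  =>  sin(theta) = lambda / (2*d)
sin(theta) = 0.1228 / (2 * 0.5179) = 0.118556
theta = 6.809 deg


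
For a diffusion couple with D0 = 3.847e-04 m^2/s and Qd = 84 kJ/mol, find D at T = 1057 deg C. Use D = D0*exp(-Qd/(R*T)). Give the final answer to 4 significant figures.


D = D0 * exp(-Qd / (R*T))
T = 1330.15 K
D = 3.847e-04 * exp(-84e3 / (8.314 * 1330.15))
D = 1.934e-07 m^2/s


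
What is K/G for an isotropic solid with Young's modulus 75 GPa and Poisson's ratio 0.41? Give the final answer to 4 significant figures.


G = E / (2*(1+nu))
G = 75 / (2*(1+0.41)) = 26.5957 GPa
K = E / (3*(1-2*nu))
K = 75 / (3*(1-2*0.41)) = 138.889 GPa
K/G = 138.889 / 26.5957 = 5.222


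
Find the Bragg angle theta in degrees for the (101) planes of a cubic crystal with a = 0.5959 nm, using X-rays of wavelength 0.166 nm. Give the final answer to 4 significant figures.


d = a / sqrt(h^2+k^2+l^2)
d = 0.5959 / sqrt(2) = 0.421365 nm
lambda = 2*d*sin(theta)  =>  sin(theta) = lambda / (2*d)
sin(theta) = 0.166 / (2 * 0.421365) = 0.196979
theta = 11.36 deg


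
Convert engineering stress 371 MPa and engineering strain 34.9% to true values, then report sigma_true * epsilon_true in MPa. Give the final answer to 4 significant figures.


sigma_true = sigma_eng * (1 + epsilon_eng)
sigma_true = 371 * (1 + 0.349) = 500.479 MPa
epsilon_true = ln(1 + epsilon_eng)
epsilon_true = ln(1 + 0.349) = 0.299364
sigma_true * epsilon_true = 500.479 * 0.299364 = 149.8 MPa


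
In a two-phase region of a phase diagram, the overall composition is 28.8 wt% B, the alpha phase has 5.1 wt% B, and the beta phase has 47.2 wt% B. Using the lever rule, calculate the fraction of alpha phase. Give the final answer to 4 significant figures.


f_alpha = (C_beta - C0) / (C_beta - C_alpha)
f_alpha = (47.2 - 28.8) / (47.2 - 5.1)
f_alpha = 0.4371


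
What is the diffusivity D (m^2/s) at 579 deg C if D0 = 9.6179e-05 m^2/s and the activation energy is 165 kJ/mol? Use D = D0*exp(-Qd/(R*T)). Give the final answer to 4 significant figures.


D = D0 * exp(-Qd / (R*T))
T = 852.15 K
D = 9.6179e-05 * exp(-165e3 / (8.314 * 852.15))
D = 7.39e-15 m^2/s


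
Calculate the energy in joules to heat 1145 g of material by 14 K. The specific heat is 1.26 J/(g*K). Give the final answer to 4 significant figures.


Q = m * cp * dT
Q = 1145 * 1.26 * 14
Q = 20200 J


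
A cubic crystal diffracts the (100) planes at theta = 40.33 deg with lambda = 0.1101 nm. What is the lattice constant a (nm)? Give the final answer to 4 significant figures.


d = lambda / (2*sin(theta))
d = 0.1101 / (2*sin(40.33 deg))
d = 0.0850602 nm
a = d * sqrt(h^2+k^2+l^2) = 0.0850602 * sqrt(1)
a = 0.08506 nm


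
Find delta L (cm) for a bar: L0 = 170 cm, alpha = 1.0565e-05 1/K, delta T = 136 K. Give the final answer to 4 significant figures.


dL = L0 * alpha * dT
dL = 170 * 1.0565e-05 * 136
dL = 0.2443 cm


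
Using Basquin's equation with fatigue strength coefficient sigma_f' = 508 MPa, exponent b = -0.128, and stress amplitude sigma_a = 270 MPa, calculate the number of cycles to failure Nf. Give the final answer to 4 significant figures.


sigma_a = sigma_f' * (2*Nf)^b
2*Nf = (sigma_a / sigma_f')^(1/b)
2*Nf = (270 / 508)^(1/-0.128)
2*Nf = 139.486
Nf = 69.74 cycles


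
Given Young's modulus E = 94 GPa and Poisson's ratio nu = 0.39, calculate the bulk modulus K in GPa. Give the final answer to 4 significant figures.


K = E / (3*(1-2*nu))
K = 94 / (3*(1-2*0.39))
K = 142.4 GPa


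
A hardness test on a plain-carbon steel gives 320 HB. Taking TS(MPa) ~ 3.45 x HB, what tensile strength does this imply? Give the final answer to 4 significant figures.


TS (MPa) = 3.45 * HB
TS = 3.45 * 320
TS = 1104 MPa


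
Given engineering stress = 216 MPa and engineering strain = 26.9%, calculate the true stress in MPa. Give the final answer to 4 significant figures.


sigma_true = sigma_eng * (1 + epsilon_eng)
sigma_true = 216 * (1 + 0.269)
sigma_true = 274.1 MPa


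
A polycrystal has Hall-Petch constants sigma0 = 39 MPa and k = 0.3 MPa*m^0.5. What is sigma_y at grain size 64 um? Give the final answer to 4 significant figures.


sigma_y = sigma0 + k / sqrt(d)
d = 64 um = 6.4e-05 m
sigma_y = 39 + 0.3 / sqrt(6.4e-05)
sigma_y = 76.5 MPa


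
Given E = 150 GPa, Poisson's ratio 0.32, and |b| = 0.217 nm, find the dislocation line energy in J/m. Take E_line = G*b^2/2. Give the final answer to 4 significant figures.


Step 1: G = E / (2*(1+nu))
G = 150 / (2*(1+0.32)) = 56.8182 GPa = 5.68182e+10 Pa
Step 2: E_line = G*b^2/2
b = 0.217 nm = 2.17e-10 m
E_line = 0.5 * 5.68182e+10 * (2.17e-10)^2 = 1.338e-09 J/m


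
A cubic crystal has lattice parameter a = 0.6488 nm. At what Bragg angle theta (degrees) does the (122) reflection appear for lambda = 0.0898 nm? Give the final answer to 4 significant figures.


d = a / sqrt(h^2+k^2+l^2)
d = 0.6488 / sqrt(9) = 0.216267 nm
lambda = 2*d*sin(theta)  =>  sin(theta) = lambda / (2*d)
sin(theta) = 0.0898 / (2 * 0.216267) = 0.207614
theta = 11.98 deg


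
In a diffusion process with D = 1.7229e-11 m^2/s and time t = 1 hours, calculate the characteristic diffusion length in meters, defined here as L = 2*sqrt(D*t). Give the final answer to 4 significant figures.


t = 1 hr = 3600 s
Diffusion length = 2*sqrt(D*t)
= 2*sqrt(1.7229e-11 * 3600)
= 4.981e-04 m


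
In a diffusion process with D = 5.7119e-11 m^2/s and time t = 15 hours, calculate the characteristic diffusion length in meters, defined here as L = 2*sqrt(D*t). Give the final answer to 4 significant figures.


t = 15 hr = 54000 s
Diffusion length = 2*sqrt(D*t)
= 2*sqrt(5.7119e-11 * 54000)
= 3.513e-03 m


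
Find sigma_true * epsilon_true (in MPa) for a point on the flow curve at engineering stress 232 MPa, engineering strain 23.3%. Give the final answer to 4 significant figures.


sigma_true = sigma_eng * (1 + epsilon_eng)
sigma_true = 232 * (1 + 0.233) = 286.056 MPa
epsilon_true = ln(1 + epsilon_eng)
epsilon_true = ln(1 + 0.233) = 0.20945
sigma_true * epsilon_true = 286.056 * 0.20945 = 59.91 MPa
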